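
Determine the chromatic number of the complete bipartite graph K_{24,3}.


K_{24,3} is bipartite by definition: the two parts are independent sets, with every edge crossing between them.
Color all vertices in one part with color 1 and all vertices in the other part with color 2.
Since the graph has at least one edge, one color does not suffice.
Chromatic number = 2.

2


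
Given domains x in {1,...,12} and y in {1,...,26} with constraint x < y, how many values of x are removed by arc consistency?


For the constraint x < y, x needs a supporting value in y's domain.
x can be at most 25 (one less than y's maximum).
Valid x values from domain: 12 out of 12.
Pruned = 12 - 12 = 0.

0


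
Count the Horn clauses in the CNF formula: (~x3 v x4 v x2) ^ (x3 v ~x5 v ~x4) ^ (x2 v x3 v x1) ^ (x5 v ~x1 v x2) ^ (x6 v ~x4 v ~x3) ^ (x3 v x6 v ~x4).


A Horn clause has at most one positive literal.
Clause 1: 2 positive lit(s) -> not Horn
Clause 2: 1 positive lit(s) -> Horn
Clause 3: 3 positive lit(s) -> not Horn
Clause 4: 2 positive lit(s) -> not Horn
Clause 5: 1 positive lit(s) -> Horn
Clause 6: 2 positive lit(s) -> not Horn
Total Horn clauses = 2.

2


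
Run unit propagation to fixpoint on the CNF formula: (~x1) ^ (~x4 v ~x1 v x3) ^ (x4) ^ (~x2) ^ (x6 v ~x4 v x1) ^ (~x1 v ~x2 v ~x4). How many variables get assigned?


Unit propagation repeatedly assigns the literal in any unit clause, then simplifies.
Assignments in order: x1 = F, x4 = T, x2 = F, x6 = T.
No further unit clauses remain.
Total variables assigned = 4.

4


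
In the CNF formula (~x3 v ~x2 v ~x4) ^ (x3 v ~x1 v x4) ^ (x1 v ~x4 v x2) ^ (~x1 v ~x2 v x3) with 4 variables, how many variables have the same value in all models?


Find all satisfying assignments: 9 model(s).
Check which variables have the same value in every model.
No variable is fixed across all models.
Backbone size = 0.

0


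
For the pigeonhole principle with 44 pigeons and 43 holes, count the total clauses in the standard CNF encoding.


The PHP encoding has two parts:
1) At-least-one-hole clauses: 44 (one per pigeon, each with 43 literals).
2) At-most-one-pigeon-per-hole clauses: 43 holes * C(44,2) = 43 * 946 = 40678.
Total clauses = 44 + 40678 = 40722.

40722


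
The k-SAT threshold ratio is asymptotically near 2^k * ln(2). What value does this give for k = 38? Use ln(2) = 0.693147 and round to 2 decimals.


Using the asymptotic formula: threshold ~ 2^k * ln(2).
2^38 = 274877906944.
274877906944 * 0.693147 = 190530796564.51.

190530796564.51


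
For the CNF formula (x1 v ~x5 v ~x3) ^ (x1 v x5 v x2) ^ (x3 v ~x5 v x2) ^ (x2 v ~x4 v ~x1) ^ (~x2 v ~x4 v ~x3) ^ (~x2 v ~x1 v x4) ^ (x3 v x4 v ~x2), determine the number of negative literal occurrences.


Scan each clause for negated literals.
Clause 1: 2 negative; Clause 2: 0 negative; Clause 3: 1 negative; Clause 4: 2 negative; Clause 5: 3 negative; Clause 6: 2 negative; Clause 7: 1 negative.
Total negative literal occurrences = 11.

11


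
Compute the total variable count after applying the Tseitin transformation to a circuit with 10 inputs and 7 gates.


The Tseitin transformation introduces one auxiliary variable per gate.
Total variables = inputs + gates = 10 + 7 = 17.

17


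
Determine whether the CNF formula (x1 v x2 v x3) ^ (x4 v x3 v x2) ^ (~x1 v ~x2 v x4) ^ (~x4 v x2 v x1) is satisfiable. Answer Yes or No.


Check all 16 possible truth assignments.
Number of satisfying assignments found: 10.
The formula is satisfiable.

Yes


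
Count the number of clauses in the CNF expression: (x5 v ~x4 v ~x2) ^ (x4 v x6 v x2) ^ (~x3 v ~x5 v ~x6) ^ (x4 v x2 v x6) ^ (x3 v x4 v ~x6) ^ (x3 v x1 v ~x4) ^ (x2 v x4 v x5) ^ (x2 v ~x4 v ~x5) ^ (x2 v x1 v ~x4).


Each group enclosed in parentheses joined by ^ is one clause.
Counting the conjuncts: 9 clauses.

9


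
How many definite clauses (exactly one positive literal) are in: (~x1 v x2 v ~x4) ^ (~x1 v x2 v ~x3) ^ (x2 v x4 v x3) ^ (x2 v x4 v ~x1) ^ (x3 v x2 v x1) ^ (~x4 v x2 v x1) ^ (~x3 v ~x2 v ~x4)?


A definite clause has exactly one positive literal.
Clause 1: 1 positive -> definite
Clause 2: 1 positive -> definite
Clause 3: 3 positive -> not definite
Clause 4: 2 positive -> not definite
Clause 5: 3 positive -> not definite
Clause 6: 2 positive -> not definite
Clause 7: 0 positive -> not definite
Definite clause count = 2.

2


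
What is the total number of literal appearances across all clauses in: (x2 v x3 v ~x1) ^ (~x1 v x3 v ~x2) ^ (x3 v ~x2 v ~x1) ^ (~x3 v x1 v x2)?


Clause lengths: 3, 3, 3, 3.
Sum = 3 + 3 + 3 + 3 = 12.

12


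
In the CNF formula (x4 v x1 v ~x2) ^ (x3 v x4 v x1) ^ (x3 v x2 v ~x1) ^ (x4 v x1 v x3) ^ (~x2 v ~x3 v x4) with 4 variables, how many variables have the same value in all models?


Find all satisfying assignments: 10 model(s).
Check which variables have the same value in every model.
No variable is fixed across all models.
Backbone size = 0.

0


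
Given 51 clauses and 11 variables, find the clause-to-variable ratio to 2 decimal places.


Clause-to-variable ratio = clauses / variables.
51 / 11 = 4.64.

4.64


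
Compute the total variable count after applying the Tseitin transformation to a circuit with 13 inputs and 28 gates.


The Tseitin transformation introduces one auxiliary variable per gate.
Total variables = inputs + gates = 13 + 28 = 41.

41


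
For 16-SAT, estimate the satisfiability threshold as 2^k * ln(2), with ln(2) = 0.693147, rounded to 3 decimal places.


Using the asymptotic formula: threshold ~ 2^k * ln(2).
2^16 = 65536.
65536 * 0.693147 = 45426.082.

45426.082


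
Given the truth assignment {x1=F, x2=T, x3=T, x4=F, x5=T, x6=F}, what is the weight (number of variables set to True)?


The weight is the number of variables assigned True.
True variables: x2, x3, x5.
Weight = 3.

3


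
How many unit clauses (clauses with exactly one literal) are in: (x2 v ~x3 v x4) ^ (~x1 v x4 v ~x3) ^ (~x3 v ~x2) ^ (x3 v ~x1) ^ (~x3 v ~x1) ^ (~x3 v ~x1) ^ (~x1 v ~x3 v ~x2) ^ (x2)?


A unit clause contains exactly one literal.
Unit clauses found: (x2).
Count = 1.

1


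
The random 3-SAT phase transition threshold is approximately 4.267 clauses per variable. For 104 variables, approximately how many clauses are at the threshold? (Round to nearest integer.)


The 3-SAT phase transition occurs at approximately 4.267 clauses per variable.
m = 4.267 * 104 = 443.768.
Rounded to nearest integer: 444.

444


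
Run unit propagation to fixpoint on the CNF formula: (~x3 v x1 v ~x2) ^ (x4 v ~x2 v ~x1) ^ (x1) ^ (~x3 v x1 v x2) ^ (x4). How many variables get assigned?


Unit propagation repeatedly assigns the literal in any unit clause, then simplifies.
Assignments in order: x1 = T, x4 = T.
No further unit clauses remain.
Total variables assigned = 2.

2


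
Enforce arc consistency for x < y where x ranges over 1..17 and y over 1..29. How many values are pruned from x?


For the constraint x < y, x needs a supporting value in y's domain.
x can be at most 28 (one less than y's maximum).
Valid x values from domain: 17 out of 17.
Pruned = 17 - 17 = 0.

0


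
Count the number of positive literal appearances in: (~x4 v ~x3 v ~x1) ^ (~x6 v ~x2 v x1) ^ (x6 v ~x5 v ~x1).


Scan each clause for unnegated literals.
Clause 1: 0 positive; Clause 2: 1 positive; Clause 3: 1 positive.
Total positive literal occurrences = 2.

2


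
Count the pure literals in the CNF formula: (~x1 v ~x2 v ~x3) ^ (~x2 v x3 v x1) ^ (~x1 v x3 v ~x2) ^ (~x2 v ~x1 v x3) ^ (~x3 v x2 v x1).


A pure literal appears in only one polarity across all clauses.
No pure literals found.
Count = 0.

0


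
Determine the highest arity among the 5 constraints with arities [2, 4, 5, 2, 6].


The arities are: 2, 4, 5, 2, 6.
Scan for the maximum value.
Maximum arity = 6.

6


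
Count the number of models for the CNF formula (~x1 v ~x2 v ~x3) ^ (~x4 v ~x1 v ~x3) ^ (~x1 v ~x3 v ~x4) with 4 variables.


Enumerate all 16 truth assignments over 4 variables.
Test each against every clause.
Satisfying assignments found: 13.

13


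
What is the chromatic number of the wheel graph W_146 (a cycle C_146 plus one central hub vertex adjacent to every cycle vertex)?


W_146 consists of the cycle C_146 together with a hub vertex adjacent to every cycle vertex.
The cycle C_146 needs 2 colors (even cycle -> 2).
The hub is adjacent to every cycle vertex, so it must receive a new color distinct from all of them.
Chromatic number = 2 + 1 = 3.

3


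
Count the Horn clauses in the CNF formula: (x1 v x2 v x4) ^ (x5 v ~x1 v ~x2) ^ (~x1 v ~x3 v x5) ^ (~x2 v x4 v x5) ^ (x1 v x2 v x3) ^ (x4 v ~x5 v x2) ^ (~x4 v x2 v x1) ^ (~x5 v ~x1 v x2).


A Horn clause has at most one positive literal.
Clause 1: 3 positive lit(s) -> not Horn
Clause 2: 1 positive lit(s) -> Horn
Clause 3: 1 positive lit(s) -> Horn
Clause 4: 2 positive lit(s) -> not Horn
Clause 5: 3 positive lit(s) -> not Horn
Clause 6: 2 positive lit(s) -> not Horn
Clause 7: 2 positive lit(s) -> not Horn
Clause 8: 1 positive lit(s) -> Horn
Total Horn clauses = 3.

3


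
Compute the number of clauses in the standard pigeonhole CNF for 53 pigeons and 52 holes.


The PHP encoding has two parts:
1) At-least-one-hole clauses: 53 (one per pigeon, each with 52 literals).
2) At-most-one-pigeon-per-hole clauses: 52 holes * C(53,2) = 52 * 1378 = 71656.
Total clauses = 53 + 71656 = 71709.

71709


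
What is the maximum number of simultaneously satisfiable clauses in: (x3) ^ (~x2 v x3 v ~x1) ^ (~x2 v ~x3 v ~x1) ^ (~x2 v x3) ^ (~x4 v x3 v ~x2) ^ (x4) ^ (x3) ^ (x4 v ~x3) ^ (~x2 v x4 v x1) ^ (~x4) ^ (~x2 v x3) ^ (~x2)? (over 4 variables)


Enumerate all 16 truth assignments.
For each, count how many of the 12 clauses are satisfied.
The formula is not fully satisfiable, so the maximum is below 12.
Maximum simultaneously satisfiable clauses = 11.

11


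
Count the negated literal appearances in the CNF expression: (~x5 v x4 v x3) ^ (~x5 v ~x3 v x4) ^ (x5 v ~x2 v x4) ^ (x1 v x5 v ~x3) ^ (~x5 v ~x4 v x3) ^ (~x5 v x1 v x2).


Scan each clause for negated literals.
Clause 1: 1 negative; Clause 2: 2 negative; Clause 3: 1 negative; Clause 4: 1 negative; Clause 5: 2 negative; Clause 6: 1 negative.
Total negative literal occurrences = 8.

8


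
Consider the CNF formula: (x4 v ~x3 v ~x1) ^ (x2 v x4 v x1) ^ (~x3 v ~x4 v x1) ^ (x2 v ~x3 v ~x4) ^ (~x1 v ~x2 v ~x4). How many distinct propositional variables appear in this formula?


Identify each distinct variable in the formula.
Variables found: x1, x2, x3, x4.
Total distinct variables = 4.

4


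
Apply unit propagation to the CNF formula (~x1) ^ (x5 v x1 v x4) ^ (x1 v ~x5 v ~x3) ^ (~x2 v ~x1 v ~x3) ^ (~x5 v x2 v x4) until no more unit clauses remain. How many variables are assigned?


Unit propagation repeatedly assigns the literal in any unit clause, then simplifies.
Assignments in order: x1 = F.
No further unit clauses remain.
Total variables assigned = 1.

1


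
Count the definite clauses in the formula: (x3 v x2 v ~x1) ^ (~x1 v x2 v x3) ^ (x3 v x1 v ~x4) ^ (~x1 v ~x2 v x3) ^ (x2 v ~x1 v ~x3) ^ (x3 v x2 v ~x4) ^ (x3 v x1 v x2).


A definite clause has exactly one positive literal.
Clause 1: 2 positive -> not definite
Clause 2: 2 positive -> not definite
Clause 3: 2 positive -> not definite
Clause 4: 1 positive -> definite
Clause 5: 1 positive -> definite
Clause 6: 2 positive -> not definite
Clause 7: 3 positive -> not definite
Definite clause count = 2.

2


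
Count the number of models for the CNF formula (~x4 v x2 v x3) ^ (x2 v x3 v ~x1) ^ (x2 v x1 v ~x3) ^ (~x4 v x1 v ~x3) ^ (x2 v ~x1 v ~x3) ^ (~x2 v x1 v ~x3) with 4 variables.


Enumerate all 16 truth assignments over 4 variables.
Test each against every clause.
Satisfying assignments found: 7.

7


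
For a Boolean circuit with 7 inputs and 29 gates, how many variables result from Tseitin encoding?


The Tseitin transformation introduces one auxiliary variable per gate.
Total variables = inputs + gates = 7 + 29 = 36.

36


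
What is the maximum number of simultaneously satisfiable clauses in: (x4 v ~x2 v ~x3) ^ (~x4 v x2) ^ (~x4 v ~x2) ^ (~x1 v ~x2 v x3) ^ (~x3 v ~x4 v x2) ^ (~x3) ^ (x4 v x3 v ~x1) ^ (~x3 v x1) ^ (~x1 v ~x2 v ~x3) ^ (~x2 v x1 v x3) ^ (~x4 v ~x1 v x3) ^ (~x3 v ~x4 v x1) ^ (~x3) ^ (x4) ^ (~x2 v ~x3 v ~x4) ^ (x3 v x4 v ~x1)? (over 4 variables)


Enumerate all 16 truth assignments.
For each, count how many of the 16 clauses are satisfied.
The formula is not fully satisfiable, so the maximum is below 16.
Maximum simultaneously satisfiable clauses = 15.

15


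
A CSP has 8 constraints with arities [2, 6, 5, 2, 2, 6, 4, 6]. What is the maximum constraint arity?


The arities are: 2, 6, 5, 2, 2, 6, 4, 6.
Scan for the maximum value.
Maximum arity = 6.

6


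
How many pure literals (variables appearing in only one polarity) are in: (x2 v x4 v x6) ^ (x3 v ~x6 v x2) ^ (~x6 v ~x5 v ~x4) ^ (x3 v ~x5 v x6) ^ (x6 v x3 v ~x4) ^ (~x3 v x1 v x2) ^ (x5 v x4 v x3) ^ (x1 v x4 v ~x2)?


A pure literal appears in only one polarity across all clauses.
Pure literals: x1 (positive only).
Count = 1.

1


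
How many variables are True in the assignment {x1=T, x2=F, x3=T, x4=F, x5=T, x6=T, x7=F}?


The weight is the number of variables assigned True.
True variables: x1, x3, x5, x6.
Weight = 4.

4


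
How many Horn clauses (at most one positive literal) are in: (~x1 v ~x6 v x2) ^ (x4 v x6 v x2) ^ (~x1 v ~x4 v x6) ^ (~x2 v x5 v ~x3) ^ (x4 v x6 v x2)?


A Horn clause has at most one positive literal.
Clause 1: 1 positive lit(s) -> Horn
Clause 2: 3 positive lit(s) -> not Horn
Clause 3: 1 positive lit(s) -> Horn
Clause 4: 1 positive lit(s) -> Horn
Clause 5: 3 positive lit(s) -> not Horn
Total Horn clauses = 3.

3


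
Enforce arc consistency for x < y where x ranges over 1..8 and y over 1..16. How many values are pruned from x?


For the constraint x < y, x needs a supporting value in y's domain.
x can be at most 15 (one less than y's maximum).
Valid x values from domain: 8 out of 8.
Pruned = 8 - 8 = 0.

0


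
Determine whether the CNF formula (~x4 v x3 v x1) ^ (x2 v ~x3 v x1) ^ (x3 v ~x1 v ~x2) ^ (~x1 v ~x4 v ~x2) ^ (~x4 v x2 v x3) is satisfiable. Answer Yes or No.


Check all 16 possible truth assignments.
Number of satisfying assignments found: 8.
The formula is satisfiable.

Yes


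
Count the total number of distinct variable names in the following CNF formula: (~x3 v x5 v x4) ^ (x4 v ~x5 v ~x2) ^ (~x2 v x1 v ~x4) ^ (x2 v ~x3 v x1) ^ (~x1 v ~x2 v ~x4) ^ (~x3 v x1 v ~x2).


Identify each distinct variable in the formula.
Variables found: x1, x2, x3, x4, x5.
Total distinct variables = 5.

5


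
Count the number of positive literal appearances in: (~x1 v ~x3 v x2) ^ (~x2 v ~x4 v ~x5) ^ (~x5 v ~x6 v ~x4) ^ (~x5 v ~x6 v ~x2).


Scan each clause for unnegated literals.
Clause 1: 1 positive; Clause 2: 0 positive; Clause 3: 0 positive; Clause 4: 0 positive.
Total positive literal occurrences = 1.

1


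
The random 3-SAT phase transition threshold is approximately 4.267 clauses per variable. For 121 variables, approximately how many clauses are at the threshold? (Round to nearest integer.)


The 3-SAT phase transition occurs at approximately 4.267 clauses per variable.
m = 4.267 * 121 = 516.307.
Rounded to nearest integer: 516.

516


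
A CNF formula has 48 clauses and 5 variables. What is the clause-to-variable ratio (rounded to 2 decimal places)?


Clause-to-variable ratio = clauses / variables.
48 / 5 = 9.6.

9.6


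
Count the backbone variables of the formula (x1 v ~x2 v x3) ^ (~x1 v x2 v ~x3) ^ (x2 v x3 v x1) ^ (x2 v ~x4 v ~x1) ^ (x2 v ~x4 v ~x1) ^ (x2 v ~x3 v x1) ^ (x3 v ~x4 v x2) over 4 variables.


Find all satisfying assignments: 7 model(s).
Check which variables have the same value in every model.
No variable is fixed across all models.
Backbone size = 0.

0


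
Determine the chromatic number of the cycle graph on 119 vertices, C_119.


An odd cycle cannot be 2-colored: alternating two colors around the cycle returns to the start with a conflict.
Since 119 is odd, three colors are required (and three suffice).
Chromatic number = 3.

3


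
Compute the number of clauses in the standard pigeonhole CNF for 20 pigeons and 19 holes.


The PHP encoding has two parts:
1) At-least-one-hole clauses: 20 (one per pigeon, each with 19 literals).
2) At-most-one-pigeon-per-hole clauses: 19 holes * C(20,2) = 19 * 190 = 3610.
Total clauses = 20 + 3610 = 3630.

3630


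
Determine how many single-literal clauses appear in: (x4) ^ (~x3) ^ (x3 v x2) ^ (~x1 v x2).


A unit clause contains exactly one literal.
Unit clauses found: (x4), (~x3).
Count = 2.

2


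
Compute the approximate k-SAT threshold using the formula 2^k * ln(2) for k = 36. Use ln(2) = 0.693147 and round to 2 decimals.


Using the asymptotic formula: threshold ~ 2^k * ln(2).
2^36 = 68719476736.
68719476736 * 0.693147 = 47632699141.13.

47632699141.13


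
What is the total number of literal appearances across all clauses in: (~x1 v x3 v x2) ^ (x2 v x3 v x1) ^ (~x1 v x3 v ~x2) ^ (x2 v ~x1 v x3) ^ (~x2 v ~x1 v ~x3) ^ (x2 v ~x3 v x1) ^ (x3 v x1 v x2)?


Clause lengths: 3, 3, 3, 3, 3, 3, 3.
Sum = 3 + 3 + 3 + 3 + 3 + 3 + 3 = 21.

21


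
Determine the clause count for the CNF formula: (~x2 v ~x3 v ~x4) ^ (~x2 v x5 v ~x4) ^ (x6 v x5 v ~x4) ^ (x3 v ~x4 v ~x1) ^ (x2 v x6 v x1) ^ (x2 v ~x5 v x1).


Each group enclosed in parentheses joined by ^ is one clause.
Counting the conjuncts: 6 clauses.

6


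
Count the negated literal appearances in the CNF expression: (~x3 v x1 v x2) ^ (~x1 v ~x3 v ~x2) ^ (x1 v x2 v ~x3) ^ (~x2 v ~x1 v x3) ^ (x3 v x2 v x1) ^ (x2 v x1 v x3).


Scan each clause for negated literals.
Clause 1: 1 negative; Clause 2: 3 negative; Clause 3: 1 negative; Clause 4: 2 negative; Clause 5: 0 negative; Clause 6: 0 negative.
Total negative literal occurrences = 7.

7


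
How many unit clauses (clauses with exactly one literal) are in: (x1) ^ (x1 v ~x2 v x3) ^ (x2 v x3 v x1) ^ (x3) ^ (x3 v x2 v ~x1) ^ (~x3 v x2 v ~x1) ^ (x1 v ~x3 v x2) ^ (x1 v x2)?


A unit clause contains exactly one literal.
Unit clauses found: (x1), (x3).
Count = 2.

2


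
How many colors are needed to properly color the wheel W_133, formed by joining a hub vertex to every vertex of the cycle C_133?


W_133 consists of the cycle C_133 together with a hub vertex adjacent to every cycle vertex.
The cycle C_133 needs 3 colors (odd cycle -> 3).
The hub is adjacent to every cycle vertex, so it must receive a new color distinct from all of them.
Chromatic number = 3 + 1 = 4.

4


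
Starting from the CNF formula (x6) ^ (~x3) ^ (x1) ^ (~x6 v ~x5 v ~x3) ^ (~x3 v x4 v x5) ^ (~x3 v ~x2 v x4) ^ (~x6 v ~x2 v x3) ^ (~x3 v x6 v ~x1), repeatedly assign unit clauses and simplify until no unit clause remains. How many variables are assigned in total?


Unit propagation repeatedly assigns the literal in any unit clause, then simplifies.
Assignments in order: x6 = T, x3 = F, x1 = T, x2 = F.
No further unit clauses remain.
Total variables assigned = 4.

4


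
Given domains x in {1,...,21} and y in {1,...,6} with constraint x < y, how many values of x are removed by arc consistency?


For the constraint x < y, x needs a supporting value in y's domain.
x can be at most 5 (one less than y's maximum).
Valid x values from domain: 5 out of 21.
Pruned = 21 - 5 = 16.

16


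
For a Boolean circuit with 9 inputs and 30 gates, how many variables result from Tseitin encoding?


The Tseitin transformation introduces one auxiliary variable per gate.
Total variables = inputs + gates = 9 + 30 = 39.

39


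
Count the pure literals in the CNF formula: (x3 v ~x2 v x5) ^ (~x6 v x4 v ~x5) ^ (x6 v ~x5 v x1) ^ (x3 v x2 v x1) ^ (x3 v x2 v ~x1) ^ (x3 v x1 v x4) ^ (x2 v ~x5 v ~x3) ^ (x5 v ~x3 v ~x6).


A pure literal appears in only one polarity across all clauses.
Pure literals: x4 (positive only).
Count = 1.

1


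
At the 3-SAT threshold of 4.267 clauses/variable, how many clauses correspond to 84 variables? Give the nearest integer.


The 3-SAT phase transition occurs at approximately 4.267 clauses per variable.
m = 4.267 * 84 = 358.428.
Rounded to nearest integer: 358.

358


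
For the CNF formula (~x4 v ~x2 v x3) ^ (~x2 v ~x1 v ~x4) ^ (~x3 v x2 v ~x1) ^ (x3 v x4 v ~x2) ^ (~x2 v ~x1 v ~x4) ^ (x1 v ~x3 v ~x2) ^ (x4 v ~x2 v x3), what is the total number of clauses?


Each group enclosed in parentheses joined by ^ is one clause.
Counting the conjuncts: 7 clauses.

7


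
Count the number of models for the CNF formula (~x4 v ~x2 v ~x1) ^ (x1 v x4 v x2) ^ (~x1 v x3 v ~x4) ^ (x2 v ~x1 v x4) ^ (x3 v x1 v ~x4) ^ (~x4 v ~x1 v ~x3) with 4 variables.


Enumerate all 16 truth assignments over 4 variables.
Test each against every clause.
Satisfying assignments found: 6.

6


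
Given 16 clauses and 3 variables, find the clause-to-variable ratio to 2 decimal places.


Clause-to-variable ratio = clauses / variables.
16 / 3 = 5.33.

5.33


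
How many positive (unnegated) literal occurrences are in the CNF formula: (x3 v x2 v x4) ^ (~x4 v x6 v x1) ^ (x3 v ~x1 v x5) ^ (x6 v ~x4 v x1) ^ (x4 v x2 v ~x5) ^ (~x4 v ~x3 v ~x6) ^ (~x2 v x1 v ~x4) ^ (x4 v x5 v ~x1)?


Scan each clause for unnegated literals.
Clause 1: 3 positive; Clause 2: 2 positive; Clause 3: 2 positive; Clause 4: 2 positive; Clause 5: 2 positive; Clause 6: 0 positive; Clause 7: 1 positive; Clause 8: 2 positive.
Total positive literal occurrences = 14.

14


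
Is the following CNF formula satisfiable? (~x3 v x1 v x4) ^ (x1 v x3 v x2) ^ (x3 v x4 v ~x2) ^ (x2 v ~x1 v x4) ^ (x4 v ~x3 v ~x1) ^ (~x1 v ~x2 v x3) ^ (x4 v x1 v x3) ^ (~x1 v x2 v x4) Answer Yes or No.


Check all 16 possible truth assignments.
Number of satisfying assignments found: 6.
The formula is satisfiable.

Yes


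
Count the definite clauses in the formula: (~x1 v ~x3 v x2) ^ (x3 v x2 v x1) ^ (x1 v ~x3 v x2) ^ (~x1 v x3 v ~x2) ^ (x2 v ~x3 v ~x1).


A definite clause has exactly one positive literal.
Clause 1: 1 positive -> definite
Clause 2: 3 positive -> not definite
Clause 3: 2 positive -> not definite
Clause 4: 1 positive -> definite
Clause 5: 1 positive -> definite
Definite clause count = 3.

3


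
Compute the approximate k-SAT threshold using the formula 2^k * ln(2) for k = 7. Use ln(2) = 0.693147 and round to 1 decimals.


Using the asymptotic formula: threshold ~ 2^k * ln(2).
2^7 = 128.
128 * 0.693147 = 88.7.

88.7


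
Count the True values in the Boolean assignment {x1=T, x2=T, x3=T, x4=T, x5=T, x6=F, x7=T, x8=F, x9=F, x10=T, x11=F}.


The weight is the number of variables assigned True.
True variables: x1, x2, x3, x4, x5, x7, x10.
Weight = 7.

7


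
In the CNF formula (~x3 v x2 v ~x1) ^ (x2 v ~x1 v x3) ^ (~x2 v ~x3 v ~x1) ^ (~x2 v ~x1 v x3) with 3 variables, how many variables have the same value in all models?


Find all satisfying assignments: 4 model(s).
Check which variables have the same value in every model.
Fixed variables: x1=F.
Backbone size = 1.

1


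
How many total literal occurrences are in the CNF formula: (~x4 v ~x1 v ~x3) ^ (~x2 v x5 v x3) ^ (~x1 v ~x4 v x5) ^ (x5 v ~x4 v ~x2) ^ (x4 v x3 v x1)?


Clause lengths: 3, 3, 3, 3, 3.
Sum = 3 + 3 + 3 + 3 + 3 = 15.

15


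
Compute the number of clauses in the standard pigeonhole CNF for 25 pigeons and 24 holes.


The PHP encoding has two parts:
1) At-least-one-hole clauses: 25 (one per pigeon, each with 24 literals).
2) At-most-one-pigeon-per-hole clauses: 24 holes * C(25,2) = 24 * 300 = 7200.
Total clauses = 25 + 7200 = 7225.

7225


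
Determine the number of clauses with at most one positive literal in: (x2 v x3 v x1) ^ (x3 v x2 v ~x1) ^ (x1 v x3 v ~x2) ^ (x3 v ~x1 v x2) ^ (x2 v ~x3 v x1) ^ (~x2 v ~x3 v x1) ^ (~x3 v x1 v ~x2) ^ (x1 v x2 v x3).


A Horn clause has at most one positive literal.
Clause 1: 3 positive lit(s) -> not Horn
Clause 2: 2 positive lit(s) -> not Horn
Clause 3: 2 positive lit(s) -> not Horn
Clause 4: 2 positive lit(s) -> not Horn
Clause 5: 2 positive lit(s) -> not Horn
Clause 6: 1 positive lit(s) -> Horn
Clause 7: 1 positive lit(s) -> Horn
Clause 8: 3 positive lit(s) -> not Horn
Total Horn clauses = 2.

2


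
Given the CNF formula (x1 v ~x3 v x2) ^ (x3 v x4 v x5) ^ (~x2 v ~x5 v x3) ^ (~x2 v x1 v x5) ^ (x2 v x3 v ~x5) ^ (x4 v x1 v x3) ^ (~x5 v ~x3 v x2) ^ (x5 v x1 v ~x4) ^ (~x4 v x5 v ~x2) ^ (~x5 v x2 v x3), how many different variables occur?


Identify each distinct variable in the formula.
Variables found: x1, x2, x3, x4, x5.
Total distinct variables = 5.

5


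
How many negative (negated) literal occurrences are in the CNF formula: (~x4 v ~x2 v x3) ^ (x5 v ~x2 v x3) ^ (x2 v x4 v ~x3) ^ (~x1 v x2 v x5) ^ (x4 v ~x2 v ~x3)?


Scan each clause for negated literals.
Clause 1: 2 negative; Clause 2: 1 negative; Clause 3: 1 negative; Clause 4: 1 negative; Clause 5: 2 negative.
Total negative literal occurrences = 7.

7


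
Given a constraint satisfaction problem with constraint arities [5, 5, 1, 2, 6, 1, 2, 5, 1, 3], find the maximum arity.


The arities are: 5, 5, 1, 2, 6, 1, 2, 5, 1, 3.
Scan for the maximum value.
Maximum arity = 6.

6


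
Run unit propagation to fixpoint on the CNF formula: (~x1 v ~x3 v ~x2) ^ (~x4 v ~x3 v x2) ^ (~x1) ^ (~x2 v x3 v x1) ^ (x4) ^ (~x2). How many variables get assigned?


Unit propagation repeatedly assigns the literal in any unit clause, then simplifies.
Assignments in order: x1 = F, x4 = T, x2 = F, x3 = F.
No further unit clauses remain.
Total variables assigned = 4.

4


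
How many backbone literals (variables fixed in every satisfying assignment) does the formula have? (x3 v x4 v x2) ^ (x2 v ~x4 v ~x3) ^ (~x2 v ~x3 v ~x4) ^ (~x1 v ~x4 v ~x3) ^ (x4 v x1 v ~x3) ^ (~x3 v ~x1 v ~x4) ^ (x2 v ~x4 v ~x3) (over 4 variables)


Find all satisfying assignments: 8 model(s).
Check which variables have the same value in every model.
No variable is fixed across all models.
Backbone size = 0.

0


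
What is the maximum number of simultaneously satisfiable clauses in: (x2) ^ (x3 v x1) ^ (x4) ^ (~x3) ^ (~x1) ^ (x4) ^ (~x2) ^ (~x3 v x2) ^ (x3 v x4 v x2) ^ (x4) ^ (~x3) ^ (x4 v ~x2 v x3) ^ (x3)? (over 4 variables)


Enumerate all 16 truth assignments.
For each, count how many of the 13 clauses are satisfied.
The formula is not fully satisfiable, so the maximum is below 13.
Maximum simultaneously satisfiable clauses = 10.

10


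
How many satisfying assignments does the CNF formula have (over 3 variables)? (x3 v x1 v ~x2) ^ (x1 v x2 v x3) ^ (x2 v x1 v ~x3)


Enumerate all 8 truth assignments over 3 variables.
Test each against every clause.
Satisfying assignments found: 5.

5


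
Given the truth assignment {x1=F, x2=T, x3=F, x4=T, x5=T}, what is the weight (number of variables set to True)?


The weight is the number of variables assigned True.
True variables: x2, x4, x5.
Weight = 3.

3


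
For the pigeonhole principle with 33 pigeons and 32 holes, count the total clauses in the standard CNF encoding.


The PHP encoding has two parts:
1) At-least-one-hole clauses: 33 (one per pigeon, each with 32 literals).
2) At-most-one-pigeon-per-hole clauses: 32 holes * C(33,2) = 32 * 528 = 16896.
Total clauses = 33 + 16896 = 16929.

16929


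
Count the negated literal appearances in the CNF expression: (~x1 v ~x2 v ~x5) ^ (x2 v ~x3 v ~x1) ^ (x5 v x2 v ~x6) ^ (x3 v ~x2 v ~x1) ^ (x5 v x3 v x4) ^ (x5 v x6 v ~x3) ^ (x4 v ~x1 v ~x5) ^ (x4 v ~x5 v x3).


Scan each clause for negated literals.
Clause 1: 3 negative; Clause 2: 2 negative; Clause 3: 1 negative; Clause 4: 2 negative; Clause 5: 0 negative; Clause 6: 1 negative; Clause 7: 2 negative; Clause 8: 1 negative.
Total negative literal occurrences = 12.

12


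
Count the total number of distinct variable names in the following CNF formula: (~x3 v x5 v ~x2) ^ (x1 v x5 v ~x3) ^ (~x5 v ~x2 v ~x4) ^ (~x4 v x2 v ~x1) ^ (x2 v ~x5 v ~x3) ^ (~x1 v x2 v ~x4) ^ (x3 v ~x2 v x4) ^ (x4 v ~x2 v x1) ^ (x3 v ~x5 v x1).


Identify each distinct variable in the formula.
Variables found: x1, x2, x3, x4, x5.
Total distinct variables = 5.

5


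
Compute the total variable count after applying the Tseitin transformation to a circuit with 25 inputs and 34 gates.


The Tseitin transformation introduces one auxiliary variable per gate.
Total variables = inputs + gates = 25 + 34 = 59.

59


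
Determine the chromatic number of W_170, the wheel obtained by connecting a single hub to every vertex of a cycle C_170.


W_170 consists of the cycle C_170 together with a hub vertex adjacent to every cycle vertex.
The cycle C_170 needs 2 colors (even cycle -> 2).
The hub is adjacent to every cycle vertex, so it must receive a new color distinct from all of them.
Chromatic number = 2 + 1 = 3.

3


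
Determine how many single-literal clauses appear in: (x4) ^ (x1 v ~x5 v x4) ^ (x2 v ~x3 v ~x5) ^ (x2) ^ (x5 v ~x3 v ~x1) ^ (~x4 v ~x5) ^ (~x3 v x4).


A unit clause contains exactly one literal.
Unit clauses found: (x4), (x2).
Count = 2.

2


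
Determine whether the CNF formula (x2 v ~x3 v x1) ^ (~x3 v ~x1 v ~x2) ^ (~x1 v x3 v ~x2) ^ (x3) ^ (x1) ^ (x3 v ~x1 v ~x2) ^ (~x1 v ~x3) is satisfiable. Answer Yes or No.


Check all 8 possible truth assignments.
Number of satisfying assignments found: 0.
The formula is unsatisfiable.

No


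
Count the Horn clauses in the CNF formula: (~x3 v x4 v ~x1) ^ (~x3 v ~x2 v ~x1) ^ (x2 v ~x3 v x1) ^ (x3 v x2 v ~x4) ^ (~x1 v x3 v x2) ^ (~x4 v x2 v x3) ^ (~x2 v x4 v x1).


A Horn clause has at most one positive literal.
Clause 1: 1 positive lit(s) -> Horn
Clause 2: 0 positive lit(s) -> Horn
Clause 3: 2 positive lit(s) -> not Horn
Clause 4: 2 positive lit(s) -> not Horn
Clause 5: 2 positive lit(s) -> not Horn
Clause 6: 2 positive lit(s) -> not Horn
Clause 7: 2 positive lit(s) -> not Horn
Total Horn clauses = 2.

2


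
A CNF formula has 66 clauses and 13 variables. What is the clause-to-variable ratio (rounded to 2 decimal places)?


Clause-to-variable ratio = clauses / variables.
66 / 13 = 5.08.

5.08


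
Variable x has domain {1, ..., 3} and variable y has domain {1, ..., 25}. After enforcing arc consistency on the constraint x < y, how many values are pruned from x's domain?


For the constraint x < y, x needs a supporting value in y's domain.
x can be at most 24 (one less than y's maximum).
Valid x values from domain: 3 out of 3.
Pruned = 3 - 3 = 0.

0


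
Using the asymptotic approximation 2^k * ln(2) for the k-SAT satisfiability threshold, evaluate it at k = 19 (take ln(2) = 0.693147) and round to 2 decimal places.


Using the asymptotic formula: threshold ~ 2^k * ln(2).
2^19 = 524288.
524288 * 0.693147 = 363408.65.

363408.65


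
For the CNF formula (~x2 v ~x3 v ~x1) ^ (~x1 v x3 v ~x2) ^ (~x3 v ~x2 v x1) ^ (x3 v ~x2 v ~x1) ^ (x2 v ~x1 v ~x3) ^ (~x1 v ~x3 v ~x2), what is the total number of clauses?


Each group enclosed in parentheses joined by ^ is one clause.
Counting the conjuncts: 6 clauses.

6


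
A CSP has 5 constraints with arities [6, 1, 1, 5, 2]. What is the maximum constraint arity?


The arities are: 6, 1, 1, 5, 2.
Scan for the maximum value.
Maximum arity = 6.

6


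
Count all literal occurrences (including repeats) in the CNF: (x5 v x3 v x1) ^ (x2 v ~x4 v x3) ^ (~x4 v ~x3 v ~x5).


Clause lengths: 3, 3, 3.
Sum = 3 + 3 + 3 = 9.

9


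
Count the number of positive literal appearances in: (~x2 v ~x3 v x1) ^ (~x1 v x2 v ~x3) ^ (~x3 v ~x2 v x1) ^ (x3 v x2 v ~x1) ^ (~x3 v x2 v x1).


Scan each clause for unnegated literals.
Clause 1: 1 positive; Clause 2: 1 positive; Clause 3: 1 positive; Clause 4: 2 positive; Clause 5: 2 positive.
Total positive literal occurrences = 7.

7


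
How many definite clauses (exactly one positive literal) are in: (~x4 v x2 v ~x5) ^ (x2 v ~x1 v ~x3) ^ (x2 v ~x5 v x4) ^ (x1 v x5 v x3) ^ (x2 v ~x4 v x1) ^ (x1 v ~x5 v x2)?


A definite clause has exactly one positive literal.
Clause 1: 1 positive -> definite
Clause 2: 1 positive -> definite
Clause 3: 2 positive -> not definite
Clause 4: 3 positive -> not definite
Clause 5: 2 positive -> not definite
Clause 6: 2 positive -> not definite
Definite clause count = 2.

2


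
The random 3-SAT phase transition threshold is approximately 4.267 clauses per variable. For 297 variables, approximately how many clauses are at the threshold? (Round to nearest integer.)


The 3-SAT phase transition occurs at approximately 4.267 clauses per variable.
m = 4.267 * 297 = 1267.299.
Rounded to nearest integer: 1267.

1267


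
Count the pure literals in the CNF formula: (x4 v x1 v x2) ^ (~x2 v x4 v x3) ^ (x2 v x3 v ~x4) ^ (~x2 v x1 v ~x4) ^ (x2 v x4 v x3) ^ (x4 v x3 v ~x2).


A pure literal appears in only one polarity across all clauses.
Pure literals: x1 (positive only), x3 (positive only).
Count = 2.

2


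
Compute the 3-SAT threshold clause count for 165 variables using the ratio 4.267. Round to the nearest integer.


The 3-SAT phase transition occurs at approximately 4.267 clauses per variable.
m = 4.267 * 165 = 704.055.
Rounded to nearest integer: 704.

704


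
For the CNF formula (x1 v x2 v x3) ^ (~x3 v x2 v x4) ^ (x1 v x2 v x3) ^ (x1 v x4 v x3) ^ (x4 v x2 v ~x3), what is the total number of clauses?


Each group enclosed in parentheses joined by ^ is one clause.
Counting the conjuncts: 5 clauses.

5


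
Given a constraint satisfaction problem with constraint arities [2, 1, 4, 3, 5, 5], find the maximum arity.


The arities are: 2, 1, 4, 3, 5, 5.
Scan for the maximum value.
Maximum arity = 5.

5


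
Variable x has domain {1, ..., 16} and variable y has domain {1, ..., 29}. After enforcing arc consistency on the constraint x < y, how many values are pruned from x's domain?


For the constraint x < y, x needs a supporting value in y's domain.
x can be at most 28 (one less than y's maximum).
Valid x values from domain: 16 out of 16.
Pruned = 16 - 16 = 0.

0


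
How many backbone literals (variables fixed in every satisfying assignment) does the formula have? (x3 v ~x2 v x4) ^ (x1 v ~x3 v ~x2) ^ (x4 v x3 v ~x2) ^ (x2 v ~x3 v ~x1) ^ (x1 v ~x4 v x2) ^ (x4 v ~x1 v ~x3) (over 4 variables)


Find all satisfying assignments: 7 model(s).
Check which variables have the same value in every model.
No variable is fixed across all models.
Backbone size = 0.

0


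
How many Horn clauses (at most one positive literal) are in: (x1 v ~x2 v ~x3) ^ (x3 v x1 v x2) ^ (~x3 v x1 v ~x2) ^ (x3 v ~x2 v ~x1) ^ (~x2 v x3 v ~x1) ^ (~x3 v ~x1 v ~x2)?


A Horn clause has at most one positive literal.
Clause 1: 1 positive lit(s) -> Horn
Clause 2: 3 positive lit(s) -> not Horn
Clause 3: 1 positive lit(s) -> Horn
Clause 4: 1 positive lit(s) -> Horn
Clause 5: 1 positive lit(s) -> Horn
Clause 6: 0 positive lit(s) -> Horn
Total Horn clauses = 5.

5


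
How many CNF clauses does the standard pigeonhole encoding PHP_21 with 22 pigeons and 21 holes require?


The PHP encoding has two parts:
1) At-least-one-hole clauses: 22 (one per pigeon, each with 21 literals).
2) At-most-one-pigeon-per-hole clauses: 21 holes * C(22,2) = 21 * 231 = 4851.
Total clauses = 22 + 4851 = 4873.

4873


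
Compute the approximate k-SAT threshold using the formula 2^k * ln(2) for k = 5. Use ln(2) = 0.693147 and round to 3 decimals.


Using the asymptotic formula: threshold ~ 2^k * ln(2).
2^5 = 32.
32 * 0.693147 = 22.181.

22.181


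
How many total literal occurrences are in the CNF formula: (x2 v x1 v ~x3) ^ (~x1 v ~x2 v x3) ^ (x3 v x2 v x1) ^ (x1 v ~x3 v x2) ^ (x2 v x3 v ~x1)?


Clause lengths: 3, 3, 3, 3, 3.
Sum = 3 + 3 + 3 + 3 + 3 = 15.

15


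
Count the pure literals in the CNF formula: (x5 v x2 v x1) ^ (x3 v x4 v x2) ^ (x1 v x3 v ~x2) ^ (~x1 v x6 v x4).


A pure literal appears in only one polarity across all clauses.
Pure literals: x3 (positive only), x4 (positive only), x5 (positive only), x6 (positive only).
Count = 4.

4


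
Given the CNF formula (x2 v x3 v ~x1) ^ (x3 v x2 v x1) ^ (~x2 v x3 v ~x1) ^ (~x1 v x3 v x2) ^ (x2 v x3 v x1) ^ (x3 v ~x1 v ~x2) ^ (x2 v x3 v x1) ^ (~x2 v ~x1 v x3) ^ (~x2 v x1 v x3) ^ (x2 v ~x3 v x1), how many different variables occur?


Identify each distinct variable in the formula.
Variables found: x1, x2, x3.
Total distinct variables = 3.

3


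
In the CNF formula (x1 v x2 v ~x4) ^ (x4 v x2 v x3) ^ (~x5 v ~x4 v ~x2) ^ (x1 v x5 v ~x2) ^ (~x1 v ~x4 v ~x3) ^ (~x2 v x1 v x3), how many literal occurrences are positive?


Scan each clause for unnegated literals.
Clause 1: 2 positive; Clause 2: 3 positive; Clause 3: 0 positive; Clause 4: 2 positive; Clause 5: 0 positive; Clause 6: 2 positive.
Total positive literal occurrences = 9.

9


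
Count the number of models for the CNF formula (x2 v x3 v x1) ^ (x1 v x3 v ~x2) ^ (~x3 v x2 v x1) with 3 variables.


Enumerate all 8 truth assignments over 3 variables.
Test each against every clause.
Satisfying assignments found: 5.

5


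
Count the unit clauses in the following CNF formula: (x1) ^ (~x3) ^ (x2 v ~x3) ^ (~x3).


A unit clause contains exactly one literal.
Unit clauses found: (x1), (~x3), (~x3).
Count = 3.

3


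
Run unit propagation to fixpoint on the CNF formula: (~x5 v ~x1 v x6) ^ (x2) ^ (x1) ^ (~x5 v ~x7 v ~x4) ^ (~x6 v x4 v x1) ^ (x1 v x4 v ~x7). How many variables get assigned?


Unit propagation repeatedly assigns the literal in any unit clause, then simplifies.
Assignments in order: x2 = T, x1 = T.
No further unit clauses remain.
Total variables assigned = 2.

2


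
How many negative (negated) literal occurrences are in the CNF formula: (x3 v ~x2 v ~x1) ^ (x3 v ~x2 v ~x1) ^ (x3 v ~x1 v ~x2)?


Scan each clause for negated literals.
Clause 1: 2 negative; Clause 2: 2 negative; Clause 3: 2 negative.
Total negative literal occurrences = 6.

6


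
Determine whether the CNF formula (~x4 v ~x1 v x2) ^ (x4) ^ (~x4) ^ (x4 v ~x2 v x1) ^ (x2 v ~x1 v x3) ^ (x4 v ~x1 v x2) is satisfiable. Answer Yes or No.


Check all 16 possible truth assignments.
Number of satisfying assignments found: 0.
The formula is unsatisfiable.

No


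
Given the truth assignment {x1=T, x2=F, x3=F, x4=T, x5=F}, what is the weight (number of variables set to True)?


The weight is the number of variables assigned True.
True variables: x1, x4.
Weight = 2.

2


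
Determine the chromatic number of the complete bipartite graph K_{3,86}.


K_{3,86} is bipartite by definition: the two parts are independent sets, with every edge crossing between them.
Color all vertices in one part with color 1 and all vertices in the other part with color 2.
Since the graph has at least one edge, one color does not suffice.
Chromatic number = 2.

2


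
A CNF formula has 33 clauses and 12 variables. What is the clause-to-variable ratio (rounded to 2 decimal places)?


Clause-to-variable ratio = clauses / variables.
33 / 12 = 2.75.

2.75


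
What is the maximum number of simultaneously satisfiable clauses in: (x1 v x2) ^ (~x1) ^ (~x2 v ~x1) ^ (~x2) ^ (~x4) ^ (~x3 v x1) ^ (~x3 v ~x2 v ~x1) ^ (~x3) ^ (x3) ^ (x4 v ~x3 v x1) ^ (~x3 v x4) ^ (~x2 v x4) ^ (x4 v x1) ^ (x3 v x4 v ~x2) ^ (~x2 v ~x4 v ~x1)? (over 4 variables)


Enumerate all 16 truth assignments.
For each, count how many of the 15 clauses are satisfied.
The formula is not fully satisfiable, so the maximum is below 15.
Maximum simultaneously satisfiable clauses = 13.

13


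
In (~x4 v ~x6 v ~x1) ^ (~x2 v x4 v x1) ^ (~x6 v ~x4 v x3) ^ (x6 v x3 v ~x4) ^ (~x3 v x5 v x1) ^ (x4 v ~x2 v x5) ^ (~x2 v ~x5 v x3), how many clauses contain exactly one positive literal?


A definite clause has exactly one positive literal.
Clause 1: 0 positive -> not definite
Clause 2: 2 positive -> not definite
Clause 3: 1 positive -> definite
Clause 4: 2 positive -> not definite
Clause 5: 2 positive -> not definite
Clause 6: 2 positive -> not definite
Clause 7: 1 positive -> definite
Definite clause count = 2.

2


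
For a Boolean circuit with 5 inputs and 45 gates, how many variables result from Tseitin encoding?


The Tseitin transformation introduces one auxiliary variable per gate.
Total variables = inputs + gates = 5 + 45 = 50.

50
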